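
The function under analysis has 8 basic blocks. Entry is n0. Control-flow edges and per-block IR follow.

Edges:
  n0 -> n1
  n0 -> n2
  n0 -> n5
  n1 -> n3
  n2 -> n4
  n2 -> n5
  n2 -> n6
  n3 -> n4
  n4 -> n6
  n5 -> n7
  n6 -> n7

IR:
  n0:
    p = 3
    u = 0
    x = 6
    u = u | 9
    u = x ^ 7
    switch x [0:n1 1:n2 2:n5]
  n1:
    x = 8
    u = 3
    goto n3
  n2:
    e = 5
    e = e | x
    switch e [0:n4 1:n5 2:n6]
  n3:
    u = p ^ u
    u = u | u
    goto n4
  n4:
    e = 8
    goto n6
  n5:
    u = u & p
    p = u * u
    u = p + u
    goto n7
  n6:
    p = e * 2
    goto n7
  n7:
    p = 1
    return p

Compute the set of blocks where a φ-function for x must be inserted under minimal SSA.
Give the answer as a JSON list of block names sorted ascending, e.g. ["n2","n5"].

Answer: ["n4", "n6", "n7"]

Working:
idom tree: n1←n0 n2←n0 n3←n1 n4←n0 n5←n0 n6←n0 n7←n0
Dom at joins:
  n4: preds {n2,n3}: {n0,n2} ∩ {n0,n1,n3} = {n0}; idom=n0
  n5: preds {n0,n2}: {n0} ∩ {n0,n2} = {n0}; idom=n0
  n6: preds {n2,n4}: {n0,n2} ∩ {n0,n4} = {n0}; idom=n0
  n7: preds {n5,n6}: {n0,n5} ∩ {n0,n6} = {n0}; idom=n0

DF walk-up:
  n4←n2: walk n2 to n0
  n4←n3: walk n3→n1 to n0
  n5←n0: walk · to n0
  n5←n2: walk n2 to n0
  n6←n2: walk n2 to n0
  n6←n4: walk n4 to n0
  n7←n5: walk n5 to n0
  n7←n6: walk n6 to n0
  DF(n0)=∅
  DF(n1)={n4}
  DF(n2)={n4,n5,n6}
  DF(n3)={n4}
  DF(n4)={n6}
  DF(n5)={n7}
  DF(n6)={n7}
  DF(n7)=∅

φ for x: defs {n0,n1}
  DF⁺ = {n4,n6,n7}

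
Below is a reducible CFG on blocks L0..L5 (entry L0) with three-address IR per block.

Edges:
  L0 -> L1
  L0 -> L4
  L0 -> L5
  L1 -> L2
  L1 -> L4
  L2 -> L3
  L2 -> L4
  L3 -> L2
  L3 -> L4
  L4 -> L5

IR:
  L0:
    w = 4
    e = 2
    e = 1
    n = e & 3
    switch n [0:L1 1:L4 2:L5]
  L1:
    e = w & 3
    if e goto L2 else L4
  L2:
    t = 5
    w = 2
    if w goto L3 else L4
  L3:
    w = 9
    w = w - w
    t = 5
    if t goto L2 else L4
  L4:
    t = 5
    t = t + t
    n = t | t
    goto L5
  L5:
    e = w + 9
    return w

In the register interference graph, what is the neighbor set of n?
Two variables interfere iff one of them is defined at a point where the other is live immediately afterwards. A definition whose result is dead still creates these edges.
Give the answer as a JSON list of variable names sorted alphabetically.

Per-block:
  L0 def {e,n,w} use ∅
  L1 def {e} use {w}
  L2 def {t,w} use ∅
  L3 def {t,w} use ∅
  L4 def {n,t} use ∅
  L5 def {e} use {w}

Liveness:
  live L0: ∅→{w}
  live L1: {w}→{w}
  live L2: ∅→{w}
  live L3: ∅→{w}
  live L4: {w}→{w}
  live L5: {w}→∅

Conflict graph:
  e — {w}
  n — {w}
  t — {w}
  w — {e,n,t}

N(n) = ["w"]

Answer: ["w"]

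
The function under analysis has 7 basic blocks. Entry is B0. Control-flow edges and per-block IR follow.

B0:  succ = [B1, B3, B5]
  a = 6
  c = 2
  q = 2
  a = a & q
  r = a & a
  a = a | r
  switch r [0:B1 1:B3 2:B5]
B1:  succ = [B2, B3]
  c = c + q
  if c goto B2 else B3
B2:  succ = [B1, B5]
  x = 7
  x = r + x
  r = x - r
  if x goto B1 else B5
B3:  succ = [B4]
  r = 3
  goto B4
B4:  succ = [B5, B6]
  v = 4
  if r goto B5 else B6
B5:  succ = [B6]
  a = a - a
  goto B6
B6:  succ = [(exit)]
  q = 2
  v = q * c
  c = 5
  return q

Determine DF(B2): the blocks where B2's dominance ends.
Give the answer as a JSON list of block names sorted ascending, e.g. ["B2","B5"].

Answer: ["B1", "B5"]

Working:
idom tree: B1←B0 B2←B1 B3←B0 B4←B3 B5←B0 B6←B0
Join-block Dom:
  B1: preds {B0,B2}: {B0} ∩ {B0,B1,B2} = {B0}; idom=B0
  B3: preds {B0,B1}: {B0} ∩ {B0,B1} = {B0}; idom=B0
  B5: preds {B0,B2,B4}: {B0} ∩ {B0,B1,B2} ∩ {B0,B3,B4} = {B0}; idom=B0
  B6: preds {B4,B5}: {B0,B3,B4} ∩ {B0,B5} = {B0}; idom=B0

Frontier:
  B1←B0: walk · to B0
  B1←B2: walk B2→B1 to B0
  B3←B0: walk · to B0
  B3←B1: walk B1 to B0
  B5←B0: walk · to B0
  B5←B2: walk B2→B1 to B0
  B5←B4: walk B4→B3 to B0
  B6←B4: walk B4→B3 to B0
  B6←B5: walk B5 to B0
  B0: DF=∅
  B1: DF={B1,B3,B5}
  B2: DF={B1,B5}
  B3: DF={B5,B6}
  B4: DF={B5,B6}
  B5: DF={B6}
  B6: DF=∅

DF(B2) = ["B1", "B5"]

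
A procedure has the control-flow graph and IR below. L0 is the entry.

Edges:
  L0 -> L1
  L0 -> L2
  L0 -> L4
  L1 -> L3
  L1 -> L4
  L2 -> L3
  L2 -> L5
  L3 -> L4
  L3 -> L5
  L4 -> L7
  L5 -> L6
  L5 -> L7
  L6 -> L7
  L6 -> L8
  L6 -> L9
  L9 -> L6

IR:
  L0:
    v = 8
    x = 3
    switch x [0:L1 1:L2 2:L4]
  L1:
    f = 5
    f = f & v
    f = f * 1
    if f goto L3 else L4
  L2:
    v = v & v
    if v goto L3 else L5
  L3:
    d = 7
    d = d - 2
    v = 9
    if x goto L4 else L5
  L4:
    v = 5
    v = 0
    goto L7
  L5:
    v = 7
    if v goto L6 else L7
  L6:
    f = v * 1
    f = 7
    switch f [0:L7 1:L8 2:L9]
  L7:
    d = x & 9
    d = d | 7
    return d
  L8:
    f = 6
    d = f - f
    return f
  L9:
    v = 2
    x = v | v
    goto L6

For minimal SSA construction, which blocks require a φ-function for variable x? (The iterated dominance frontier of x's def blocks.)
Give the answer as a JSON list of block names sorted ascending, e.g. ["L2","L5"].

Answer: ["L6", "L7"]

Working:
idom tree: L1←L0 L2←L0 L3←L0 L4←L0 L5←L0 L6←L5 L7←L0 L8←L6 L9←L6
Dom at joins:
  L3: preds {L1,L2}: {L0,L1} ∩ {L0,L2} = {L0}; idom=L0
  L4: preds {L0,L1,L3}: {L0} ∩ {L0,L1} ∩ {L0,L3} = {L0}; idom=L0
  L5: preds {L2,L3}: {L0,L2} ∩ {L0,L3} = {L0}; idom=L0
  L6: preds {L5,L9}: {L0,L5} ∩ {L0,L5,L6,L9} = {L0,L5}; idom=L5
  L7: preds {L4,L5,L6}: {L0,L4} ∩ {L0,L5} ∩ {L0,L5,L6} = {L0}; idom=L0

Frontier:
  join L3 pred L1: L1 stop@L0
  join L3 pred L2: L2 stop@L0
  join L4 pred L0: · stop@L0
  join L4 pred L1: L1 stop@L0
  join L4 pred L3: L3 stop@L0
  join L5 pred L2: L2 stop@L0
  join L5 pred L3: L3 stop@L0
  join L6 pred L5: · stop@L5
  join L6 pred L9: L9→L6 stop@L5
  join L7 pred L4: L4 stop@L0
  join L7 pred L5: L5 stop@L0
  join L7 pred L6: L6→L5 stop@L0
  DF(L0)=∅
  DF(L1)={L3,L4}
  DF(L2)={L3,L5}
  DF(L3)={L4,L5}
  DF(L4)={L7}
  DF(L5)={L7}
  DF(L6)={L6,L7}
  DF(L7)=∅
  DF(L8)=∅
  DF(L9)={L6}

φ for x: defs {L0,L9}
  DF⁺ = {L6,L7}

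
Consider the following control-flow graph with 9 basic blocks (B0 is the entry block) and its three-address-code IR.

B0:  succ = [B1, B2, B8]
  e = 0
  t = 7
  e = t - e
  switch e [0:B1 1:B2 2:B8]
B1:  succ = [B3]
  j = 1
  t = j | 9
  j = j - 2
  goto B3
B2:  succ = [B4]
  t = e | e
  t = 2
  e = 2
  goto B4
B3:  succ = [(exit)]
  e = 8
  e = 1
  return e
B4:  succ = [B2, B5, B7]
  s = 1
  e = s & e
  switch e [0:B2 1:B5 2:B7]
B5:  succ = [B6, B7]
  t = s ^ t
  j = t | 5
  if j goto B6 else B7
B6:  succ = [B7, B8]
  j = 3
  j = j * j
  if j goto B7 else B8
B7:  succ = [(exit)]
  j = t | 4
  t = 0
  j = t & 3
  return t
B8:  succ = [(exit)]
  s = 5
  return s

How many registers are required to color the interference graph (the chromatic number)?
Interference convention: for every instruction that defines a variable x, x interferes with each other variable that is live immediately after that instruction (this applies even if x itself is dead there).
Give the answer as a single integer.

def/use:
  B0: def={e,t} ue=∅
  B1: def={j,t} ue=∅
  B2: def={e,t} ue={e}
  B3: def={e} ue=∅
  B4: def={e,s} ue={e}
  B5: def={j,t} ue={s,t}
  B6: def={j} ue=∅
  B7: def={j,t} ue={t}
  B8: def={s} ue=∅

Backward fixpoint:
  B0 li=∅ lo={e}
  B1 li=∅ lo=∅
  B2 li={e} lo={e,t}
  B3 li=∅ lo=∅
  B4 li={e,t} lo={e,s,t}
  B5 li={s,t} lo={t}
  B6 li={t} lo={t}
  B7 li={t} lo=∅
  B8 li=∅ lo=∅

Interfere edges:
  e↔{s,t}
  j↔{t}
  s↔{e,t}
  t↔{e,j,s}

Colouring:
  {e,s,t} pairwise interfere (3-clique) ⇒ χ ≥ 3
  assign e→c1 j→c1 s→c2 t→c0 — no edge inside a register ⇒ χ ≤ 3
  χ = 3

Answer: 3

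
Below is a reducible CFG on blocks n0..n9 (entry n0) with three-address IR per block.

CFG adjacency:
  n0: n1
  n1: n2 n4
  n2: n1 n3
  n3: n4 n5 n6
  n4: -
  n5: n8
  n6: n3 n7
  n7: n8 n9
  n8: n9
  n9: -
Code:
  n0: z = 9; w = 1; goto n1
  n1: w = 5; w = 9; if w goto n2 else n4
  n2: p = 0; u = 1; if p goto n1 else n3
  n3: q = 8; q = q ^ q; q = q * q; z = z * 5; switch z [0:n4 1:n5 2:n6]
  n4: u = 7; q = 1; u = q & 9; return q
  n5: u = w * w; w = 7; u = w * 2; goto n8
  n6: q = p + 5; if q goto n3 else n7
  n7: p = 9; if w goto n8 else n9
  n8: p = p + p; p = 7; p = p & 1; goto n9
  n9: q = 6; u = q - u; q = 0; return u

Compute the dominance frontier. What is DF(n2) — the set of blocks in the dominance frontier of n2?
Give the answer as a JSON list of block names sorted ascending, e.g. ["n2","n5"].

idom tree: n1←n0 n2←n1 n3←n2 n4←n1 n5←n3 n6←n3 n7←n6 n8←n3 n9←n3
Dom∩ at merges:
  n1: preds {n0,n2}: {n0} ∩ {n0,n1,n2} = {n0}; idom=n0
  n3: preds {n2,n6}: {n0,n1,n2} ∩ {n0,n1,n2,n3,n6} = {n0,n1,n2}; idom=n2
  n4: preds {n1,n3}: {n0,n1} ∩ {n0,n1,n2,n3} = {n0,n1}; idom=n1
  n8: preds {n5,n7}: {n0,n1,n2,n3,n5} ∩ {n0,n1,n2,n3,n6,n7} = {n0,n1,n2,n3}; idom=n3
  n9: preds {n7,n8}: {n0,n1,n2,n3,n6,n7} ∩ {n0,n1,n2,n3,n8} = {n0,n1,n2,n3}; idom=n3

DF derivation:
  n1←n0: walk · to n0
  n1←n2: walk n2→n1 to n0
  n3←n2: walk · to n2
  n3←n6: walk n6→n3 to n2
  n4←n1: walk · to n1
  n4←n3: walk n3→n2 to n1
  n8←n5: walk n5 to n3
  n8←n7: walk n7→n6 to n3
  n9←n7: walk n7→n6 to n3
  n9←n8: walk n8 to n3
  n0 → ∅
  n1 → {n1}
  n2 → {n1,n4}
  n3 → {n3,n4}
  n4 → ∅
  n5 → {n8}
  n6 → {n3,n8,n9}
  n7 → {n8,n9}
  n8 → {n9}
  n9 → ∅

DF(n2) = ["n1", "n4"]

Answer: ["n1", "n4"]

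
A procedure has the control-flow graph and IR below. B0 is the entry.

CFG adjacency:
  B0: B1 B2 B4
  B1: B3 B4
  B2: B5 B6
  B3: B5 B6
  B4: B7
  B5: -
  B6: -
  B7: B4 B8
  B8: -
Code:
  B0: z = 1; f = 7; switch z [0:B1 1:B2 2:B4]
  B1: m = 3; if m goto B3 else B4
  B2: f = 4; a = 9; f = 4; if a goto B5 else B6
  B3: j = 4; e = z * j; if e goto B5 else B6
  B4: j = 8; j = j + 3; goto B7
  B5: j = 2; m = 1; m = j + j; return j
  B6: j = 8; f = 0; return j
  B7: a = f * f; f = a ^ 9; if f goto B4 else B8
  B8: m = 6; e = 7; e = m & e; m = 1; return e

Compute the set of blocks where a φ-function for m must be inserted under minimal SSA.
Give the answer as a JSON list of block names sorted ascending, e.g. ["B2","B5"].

Answer: ["B4", "B5", "B6"]

Working:
idom tree: B1←B0 B2←B0 B3←B1 B4←B0 B5←B0 B6←B0 B7←B4 B8←B7
Dom at joins:
  B4: preds {B0,B1,B7}: {B0} ∩ {B0,B1} ∩ {B0,B4,B7} = {B0}; idom=B0
  B5: preds {B2,B3}: {B0,B2} ∩ {B0,B1,B3} = {B0}; idom=B0
  B6: preds {B2,B3}: {B0,B2} ∩ {B0,B1,B3} = {B0}; idom=B0

DF derivation:
  B4←B0: walk · to B0
  B4←B1: walk B1 to B0
  B4←B7: walk B7→B4 to B0
  B5←B2: walk B2 to B0
  B5←B3: walk B3→B1 to B0
  B6←B2: walk B2 to B0
  B6←B3: walk B3→B1 to B0
  B0: DF=∅
  B1: DF={B4,B5,B6}
  B2: DF={B5,B6}
  B3: DF={B5,B6}
  B4: DF={B4}
  B5: DF=∅
  B6: DF=∅
  B7: DF={B4}
  B8: DF=∅

φ for m: defs {B1,B5,B8}
  DF⁺ = {B4,B5,B6}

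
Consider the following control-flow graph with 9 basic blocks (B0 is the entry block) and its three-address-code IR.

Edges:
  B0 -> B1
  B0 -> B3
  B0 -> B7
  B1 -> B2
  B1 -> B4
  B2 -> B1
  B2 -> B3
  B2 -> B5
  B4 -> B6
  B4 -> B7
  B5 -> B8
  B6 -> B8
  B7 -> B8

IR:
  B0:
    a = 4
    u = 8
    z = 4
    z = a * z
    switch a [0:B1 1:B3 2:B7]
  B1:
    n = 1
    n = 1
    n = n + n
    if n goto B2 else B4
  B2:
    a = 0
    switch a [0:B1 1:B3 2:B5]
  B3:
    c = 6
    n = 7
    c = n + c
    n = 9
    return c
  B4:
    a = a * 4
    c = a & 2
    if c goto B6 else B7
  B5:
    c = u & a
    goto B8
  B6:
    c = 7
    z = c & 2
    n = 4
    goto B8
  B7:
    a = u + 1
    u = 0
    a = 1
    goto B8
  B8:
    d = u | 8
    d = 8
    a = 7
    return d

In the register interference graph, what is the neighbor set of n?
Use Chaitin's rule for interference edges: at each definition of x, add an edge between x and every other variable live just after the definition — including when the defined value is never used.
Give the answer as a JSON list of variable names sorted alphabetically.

def/use:
  B0 def {a,u,z} use ∅
  B1 def {n} use ∅
  B2 def {a} use ∅
  B3 def {c,n} use ∅
  B4 def {a,c} use {a}
  B5 def {c} use {a,u}
  B6 def {c,n,z} use ∅
  B7 def {a,u} use {u}
  B8 def {a,d} use {u}

Backward fixpoint:
  B0: in=∅ out={a,u}
  B1: in={a,u} out={a,u}
  B2: in={u} out={a,u}
  B3: in=∅ out=∅
  B4: in={a,u} out={u}
  B5: in={a,u} out={u}
  B6: in={u} out={u}
  B7: in={u} out={u}
  B8: in={u} out=∅

Conflict graph:
  a↔{d,n,u,z}
  c↔{n,u}
  d↔{a}
  n↔{a,c,u}
  u↔{a,c,n,z}
  z↔{a,u}

N(n) = ["a", "c", "u"]

Answer: ["a", "c", "u"]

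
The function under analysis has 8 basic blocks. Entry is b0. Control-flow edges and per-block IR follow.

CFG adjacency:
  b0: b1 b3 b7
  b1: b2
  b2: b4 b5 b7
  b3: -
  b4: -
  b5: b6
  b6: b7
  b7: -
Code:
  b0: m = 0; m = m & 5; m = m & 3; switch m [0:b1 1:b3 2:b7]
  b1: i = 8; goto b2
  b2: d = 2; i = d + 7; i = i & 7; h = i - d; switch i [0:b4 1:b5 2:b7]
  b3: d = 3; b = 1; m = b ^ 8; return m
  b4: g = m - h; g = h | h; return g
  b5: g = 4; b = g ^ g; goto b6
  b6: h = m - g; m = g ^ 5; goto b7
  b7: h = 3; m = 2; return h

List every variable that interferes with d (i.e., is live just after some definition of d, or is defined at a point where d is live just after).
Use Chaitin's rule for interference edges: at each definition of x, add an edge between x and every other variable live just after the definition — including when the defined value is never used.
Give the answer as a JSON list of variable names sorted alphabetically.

Answer: ["i", "m"]

Analysis:
Block summaries:
  b0: {m} / ∅
  b1: {i} / ∅
  b2: {d,h,i} / ∅
  b3: {b,d,m} / ∅
  b4: {g} / {h,m}
  b5: {b,g} / ∅
  b6: {h,m} / {g,m}
  b7: {h,m} / ∅

Live sets:
  b0 li=∅ lo={m}
  b1 li={m} lo={m}
  b2 li={m} lo={h,m}
  b3 li=∅ lo=∅
  b4 li={h,m} lo=∅
  b5 li={m} lo={g,m}
  b6 li={g,m} lo=∅
  b7 li=∅ lo=∅

Interfere edges:
  b: {g,m}
  d: {i,m}
  g: {b,h,m}
  h: {g,i,m}
  i: {d,h,m}
  m: {b,d,g,h,i}

N(d) = ["i", "m"]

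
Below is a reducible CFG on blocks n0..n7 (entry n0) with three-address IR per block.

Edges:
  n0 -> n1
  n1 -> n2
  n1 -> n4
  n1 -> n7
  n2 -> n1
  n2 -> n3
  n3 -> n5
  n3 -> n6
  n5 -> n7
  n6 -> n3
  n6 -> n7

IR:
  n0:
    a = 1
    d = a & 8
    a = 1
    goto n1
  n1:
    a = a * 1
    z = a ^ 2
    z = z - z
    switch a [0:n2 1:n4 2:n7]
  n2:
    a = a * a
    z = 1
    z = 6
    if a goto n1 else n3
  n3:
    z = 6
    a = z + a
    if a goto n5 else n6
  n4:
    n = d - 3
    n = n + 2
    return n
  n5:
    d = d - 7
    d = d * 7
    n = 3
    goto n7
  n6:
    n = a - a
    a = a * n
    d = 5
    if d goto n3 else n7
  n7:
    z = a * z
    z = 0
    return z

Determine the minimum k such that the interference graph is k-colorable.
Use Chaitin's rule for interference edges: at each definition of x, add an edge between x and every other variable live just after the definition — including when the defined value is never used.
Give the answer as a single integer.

def/use:
  n0: {a,d} / ∅
  n1: {a,z} / {a}
  n2: {a,z} / {a}
  n3: {a,z} / {a}
  n4: {n} / {d}
  n5: {d,n} / {d}
  n6: {a,d,n} / {a}
  n7: {z} / {a,z}

Live sets:
  live n0: ∅→{a,d}
  live n1: {a,d}→{a,d,z}
  live n2: {a,d}→{a,d}
  live n3: {a,d}→{a,d,z}
  live n4: {d}→∅
  live n5: {a,d,z}→{a,z}
  live n6: {a,z}→{a,d,z}
  live n7: {a,z}→∅

Interfere edges:
  a: {d,n,z}
  d: {a,z}
  n: {a,z}
  z: {a,d,n}

Registers:
  clique {a,d,z} ⇒ need ≥ 3
  assign a→R0 d→R2 n→R2 z→R1 — no edge inside a register ⇒ χ ≤ 3
  χ = 3

Answer: 3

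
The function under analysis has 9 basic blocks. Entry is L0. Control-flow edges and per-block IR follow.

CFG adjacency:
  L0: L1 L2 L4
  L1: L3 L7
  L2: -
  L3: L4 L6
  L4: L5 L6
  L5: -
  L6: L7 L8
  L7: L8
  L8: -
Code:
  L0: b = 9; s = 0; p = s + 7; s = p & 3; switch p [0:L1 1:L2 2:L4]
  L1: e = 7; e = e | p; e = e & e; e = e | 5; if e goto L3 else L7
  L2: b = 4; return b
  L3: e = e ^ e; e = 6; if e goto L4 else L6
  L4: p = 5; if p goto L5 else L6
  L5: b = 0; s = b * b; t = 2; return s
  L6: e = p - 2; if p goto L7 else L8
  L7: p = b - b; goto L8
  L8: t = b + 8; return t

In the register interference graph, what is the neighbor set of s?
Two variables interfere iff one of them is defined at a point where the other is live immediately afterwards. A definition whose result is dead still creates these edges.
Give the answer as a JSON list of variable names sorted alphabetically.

Answer: ["b", "p", "t"]

Working:
Per-block:
  L0: {b,p,s} / ∅
  L1: {e} / {p}
  L2: {b} / ∅
  L3: {e} / {e}
  L4: {p} / ∅
  L5: {b,s,t} / ∅
  L6: {e} / {p}
  L7: {p} / {b}
  L8: {t} / {b}

Liveness:
  live L0: ∅→{b,p}
  live L1: {b,p}→{b,e,p}
  live L2: ∅→∅
  live L3: {b,e,p}→{b,p}
  live L4: {b}→{b,p}
  live L5: ∅→∅
  live L6: {b,p}→{b}
  live L7: {b}→{b}
  live L8: {b}→∅

Interfere edges:
  b↔{e,p,s}
  e↔{b,p}
  p↔{b,e,s}
  s↔{b,p,t}
  t↔{s}

N(s) = ["b", "p", "t"]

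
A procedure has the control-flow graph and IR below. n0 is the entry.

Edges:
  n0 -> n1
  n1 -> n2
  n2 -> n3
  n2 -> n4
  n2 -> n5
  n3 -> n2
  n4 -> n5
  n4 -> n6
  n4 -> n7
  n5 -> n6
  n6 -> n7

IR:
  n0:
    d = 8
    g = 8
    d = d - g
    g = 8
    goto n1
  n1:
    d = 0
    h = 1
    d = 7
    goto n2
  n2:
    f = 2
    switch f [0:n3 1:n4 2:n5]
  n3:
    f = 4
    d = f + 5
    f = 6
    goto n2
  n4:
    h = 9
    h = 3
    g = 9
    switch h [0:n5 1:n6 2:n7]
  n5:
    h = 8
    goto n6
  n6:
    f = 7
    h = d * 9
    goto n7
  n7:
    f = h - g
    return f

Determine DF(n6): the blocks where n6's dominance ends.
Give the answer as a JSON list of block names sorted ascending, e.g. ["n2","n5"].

idom tree: n1←n0 n2←n1 n3←n2 n4←n2 n5←n2 n6←n2 n7←n2
Dom∩ at merges:
  n2: preds {n1,n3}: {n0,n1} ∩ {n0,n1,n2,n3} = {n0,n1}; idom=n1
  n5: preds {n2,n4}: {n0,n1,n2} ∩ {n0,n1,n2,n4} = {n0,n1,n2}; idom=n2
  n6: preds {n4,n5}: {n0,n1,n2,n4} ∩ {n0,n1,n2,n5} = {n0,n1,n2}; idom=n2
  n7: preds {n4,n6}: {n0,n1,n2,n4} ∩ {n0,n1,n2,n6} = {n0,n1,n2}; idom=n2

DF walk-up:
  n2←n1: walk · to n1
  n2←n3: walk n3→n2 to n1
  n5←n2: walk · to n2
  n5←n4: walk n4 to n2
  n6←n4: walk n4 to n2
  n6←n5: walk n5 to n2
  n7←n4: walk n4 to n2
  n7←n6: walk n6 to n2
  n0 → ∅
  n1 → ∅
  n2 → {n2}
  n3 → {n2}
  n4 → {n5,n6,n7}
  n5 → {n6}
  n6 → {n7}
  n7 → ∅

DF(n6) = ["n7"]

Answer: ["n7"]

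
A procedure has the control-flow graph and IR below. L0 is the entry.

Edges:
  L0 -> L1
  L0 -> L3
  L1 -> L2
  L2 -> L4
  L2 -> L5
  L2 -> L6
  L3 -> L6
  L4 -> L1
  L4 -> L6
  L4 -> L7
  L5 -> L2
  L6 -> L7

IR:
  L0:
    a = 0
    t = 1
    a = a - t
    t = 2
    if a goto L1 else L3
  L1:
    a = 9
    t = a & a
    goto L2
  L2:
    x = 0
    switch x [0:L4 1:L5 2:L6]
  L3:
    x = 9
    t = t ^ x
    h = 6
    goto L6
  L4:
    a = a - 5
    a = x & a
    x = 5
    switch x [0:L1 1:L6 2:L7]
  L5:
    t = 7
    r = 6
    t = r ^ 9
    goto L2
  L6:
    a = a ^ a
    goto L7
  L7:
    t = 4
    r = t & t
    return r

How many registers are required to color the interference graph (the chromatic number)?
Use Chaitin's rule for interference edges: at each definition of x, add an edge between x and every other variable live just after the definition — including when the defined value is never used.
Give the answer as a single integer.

Answer: 3

Analysis:
def/use:
  L0 def {a,t} use ∅
  L1 def {a,t} use ∅
  L2 def {x} use ∅
  L3 def {h,t,x} use {t}
  L4 def {a,x} use {a,x}
  L5 def {r,t} use ∅
  L6 def {a} use {a}
  L7 def {r,t} use ∅

Backward fixpoint:
  L0 li=∅ lo={a,t}
  L1 li=∅ lo={a}
  L2 li={a} lo={a,x}
  L3 li={a,t} lo={a}
  L4 li={a,x} lo={a}
  L5 li={a} lo={a}
  L6 li={a} lo=∅
  L7 li=∅ lo=∅

Conflict graph:
  a — {h,r,t,x}
  h — {a}
  r — {a}
  t — {a,x}
  x — {a,t}

Chromatic number:
  {a,t,x} pairwise interfere (3-clique) ⇒ χ ≥ 3
  assign a→c0 h→c1 r→c1 t→c1 x→c2 — no edge inside a register ⇒ χ ≤ 3
  χ = 3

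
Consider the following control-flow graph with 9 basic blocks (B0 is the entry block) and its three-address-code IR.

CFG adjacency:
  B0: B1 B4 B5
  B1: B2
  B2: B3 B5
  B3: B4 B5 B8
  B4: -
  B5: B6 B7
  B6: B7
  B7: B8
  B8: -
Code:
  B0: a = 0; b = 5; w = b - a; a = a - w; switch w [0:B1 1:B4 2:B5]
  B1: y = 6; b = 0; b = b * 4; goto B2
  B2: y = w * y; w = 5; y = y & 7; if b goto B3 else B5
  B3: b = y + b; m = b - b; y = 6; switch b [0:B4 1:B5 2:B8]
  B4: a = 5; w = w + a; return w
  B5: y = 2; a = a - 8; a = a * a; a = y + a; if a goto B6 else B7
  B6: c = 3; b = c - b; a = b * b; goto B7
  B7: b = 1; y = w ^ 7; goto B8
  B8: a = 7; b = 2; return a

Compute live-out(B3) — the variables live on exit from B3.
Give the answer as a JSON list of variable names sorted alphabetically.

def/use:
  B0: {a,b,w} / ∅
  B1: {b,y} / ∅
  B2: {w,y} / {b,w,y}
  B3: {b,m,y} / {b,y}
  B4: {a,w} / {w}
  B5: {a,y} / {a}
  B6: {a,b,c} / {b}
  B7: {b,y} / {w}
  B8: {a,b} / ∅

Backward fixpoint:
  live B0: ∅→{a,b,w}
  live B1: {a,w}→{a,b,w,y}
  live B2: {a,b,w,y}→{a,b,w,y}
  live B3: {a,b,w,y}→{a,b,w}
  live B4: {w}→∅
  live B5: {a,b,w}→{b,w}
  live B6: {b,w}→{w}
  live B7: {w}→∅
  live B8: ∅→∅

live-out(B3) = ["a", "b", "w"]

Answer: ["a", "b", "w"]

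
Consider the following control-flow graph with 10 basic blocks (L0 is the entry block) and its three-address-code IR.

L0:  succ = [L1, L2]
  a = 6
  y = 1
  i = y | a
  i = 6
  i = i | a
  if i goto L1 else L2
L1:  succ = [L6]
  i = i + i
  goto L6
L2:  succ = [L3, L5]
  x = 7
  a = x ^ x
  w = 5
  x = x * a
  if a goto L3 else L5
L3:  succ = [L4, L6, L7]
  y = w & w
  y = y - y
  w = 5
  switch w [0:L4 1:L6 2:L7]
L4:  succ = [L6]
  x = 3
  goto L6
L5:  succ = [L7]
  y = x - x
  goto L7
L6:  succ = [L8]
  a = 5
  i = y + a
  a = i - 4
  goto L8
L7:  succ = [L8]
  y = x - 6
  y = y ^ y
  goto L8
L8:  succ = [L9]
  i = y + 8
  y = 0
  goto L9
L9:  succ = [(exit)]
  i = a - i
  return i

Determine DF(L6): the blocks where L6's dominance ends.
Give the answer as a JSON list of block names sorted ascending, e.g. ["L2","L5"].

Answer: ["L8"]

Working:
idom tree: L1←L0 L2←L0 L3←L2 L4←L3 L5←L2 L6←L0 L7←L2 L8←L0 L9←L8
Join-block Dom:
  L6: preds {L1,L3,L4}: {L0,L1} ∩ {L0,L2,L3} ∩ {L0,L2,L3,L4} = {L0}; idom=L0
  L7: preds {L3,L5}: {L0,L2,L3} ∩ {L0,L2,L5} = {L0,L2}; idom=L2
  L8: preds {L6,L7}: {L0,L6} ∩ {L0,L2,L7} = {L0}; idom=L0

Frontier:
  join L6 pred L1: L1 stop@L0
  join L6 pred L3: L3→L2 stop@L0
  join L6 pred L4: L4→L3→L2 stop@L0
  join L7 pred L3: L3 stop@L2
  join L7 pred L5: L5 stop@L2
  join L8 pred L6: L6 stop@L0
  join L8 pred L7: L7→L2 stop@L0
  DF(L0)=∅
  DF(L1)={L6}
  DF(L2)={L6,L8}
  DF(L3)={L6,L7}
  DF(L4)={L6}
  DF(L5)={L7}
  DF(L6)={L8}
  DF(L7)={L8}
  DF(L8)=∅
  DF(L9)=∅

DF(L6) = ["L8"]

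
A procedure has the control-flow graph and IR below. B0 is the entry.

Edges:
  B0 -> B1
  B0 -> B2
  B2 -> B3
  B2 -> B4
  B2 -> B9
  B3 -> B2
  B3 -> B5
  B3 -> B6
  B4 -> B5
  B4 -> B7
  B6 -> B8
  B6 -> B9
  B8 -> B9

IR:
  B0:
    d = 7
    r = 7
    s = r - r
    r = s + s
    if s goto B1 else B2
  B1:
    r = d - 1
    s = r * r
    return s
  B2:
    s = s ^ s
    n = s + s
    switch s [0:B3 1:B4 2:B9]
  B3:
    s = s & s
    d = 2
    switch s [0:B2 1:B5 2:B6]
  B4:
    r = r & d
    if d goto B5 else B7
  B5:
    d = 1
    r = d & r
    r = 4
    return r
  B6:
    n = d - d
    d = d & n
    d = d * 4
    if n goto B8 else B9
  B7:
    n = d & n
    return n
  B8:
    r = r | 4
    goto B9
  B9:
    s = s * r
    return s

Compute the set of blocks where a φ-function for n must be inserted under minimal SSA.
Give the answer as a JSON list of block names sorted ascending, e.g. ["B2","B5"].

idom tree: B1←B0 B2←B0 B3←B2 B4←B2 B5←B2 B6←B3 B7←B4 B8←B6 B9←B2
Dom∩ at merges:
  B2: preds {B0,B3}: {B0} ∩ {B0,B2,B3} = {B0}; idom=B0
  B5: preds {B3,B4}: {B0,B2,B3} ∩ {B0,B2,B4} = {B0,B2}; idom=B2
  B9: preds {B2,B6,B8}: {B0,B2} ∩ {B0,B2,B3,B6} ∩ {B0,B2,B3,B6,B8} = {B0,B2}; idom=B2

Frontier:
  join B2 pred B0: · stop@B0
  join B2 pred B3: B3→B2 stop@B0
  join B5 pred B3: B3 stop@B2
  join B5 pred B4: B4 stop@B2
  join B9 pred B2: · stop@B2
  join B9 pred B6: B6→B3 stop@B2
  join B9 pred B8: B8→B6→B3 stop@B2
  DF(B0)=∅
  DF(B1)=∅
  DF(B2)={B2}
  DF(B3)={B2,B5,B9}
  DF(B4)={B5}
  DF(B5)=∅
  DF(B6)={B9}
  DF(B7)=∅
  DF(B8)={B9}
  DF(B9)=∅

φ for n: defs {B2,B6,B7}
  DF⁺ = {B2,B9}

Answer: ["B2", "B9"]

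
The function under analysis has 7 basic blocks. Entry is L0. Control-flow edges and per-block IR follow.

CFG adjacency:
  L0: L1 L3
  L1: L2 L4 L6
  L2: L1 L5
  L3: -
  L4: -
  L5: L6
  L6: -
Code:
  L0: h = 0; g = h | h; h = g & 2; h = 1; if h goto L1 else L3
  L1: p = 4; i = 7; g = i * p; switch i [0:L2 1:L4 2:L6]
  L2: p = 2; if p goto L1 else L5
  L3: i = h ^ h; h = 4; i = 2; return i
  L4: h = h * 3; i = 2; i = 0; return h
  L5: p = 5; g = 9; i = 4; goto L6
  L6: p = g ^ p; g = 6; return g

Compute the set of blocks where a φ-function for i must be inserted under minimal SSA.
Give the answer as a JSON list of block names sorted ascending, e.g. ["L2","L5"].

Answer: ["L1", "L6"]

Derivation:
idom tree: L1←L0 L2←L1 L3←L0 L4←L1 L5←L2 L6←L1
Dom at joins:
  L1: preds {L0,L2}: {L0} ∩ {L0,L1,L2} = {L0}; idom=L0
  L6: preds {L1,L5}: {L0,L1} ∩ {L0,L1,L2,L5} = {L0,L1}; idom=L1

DF derivation:
  L1←L0: walk · to L0
  L1←L2: walk L2→L1 to L0
  L6←L1: walk · to L1
  L6←L5: walk L5→L2 to L1
  L0: DF=∅
  L1: DF={L1}
  L2: DF={L1,L6}
  L3: DF=∅
  L4: DF=∅
  L5: DF={L6}
  L6: DF=∅

φ for i: defs {L1,L3,L4,L5}
  DF⁺ = {L1,L6}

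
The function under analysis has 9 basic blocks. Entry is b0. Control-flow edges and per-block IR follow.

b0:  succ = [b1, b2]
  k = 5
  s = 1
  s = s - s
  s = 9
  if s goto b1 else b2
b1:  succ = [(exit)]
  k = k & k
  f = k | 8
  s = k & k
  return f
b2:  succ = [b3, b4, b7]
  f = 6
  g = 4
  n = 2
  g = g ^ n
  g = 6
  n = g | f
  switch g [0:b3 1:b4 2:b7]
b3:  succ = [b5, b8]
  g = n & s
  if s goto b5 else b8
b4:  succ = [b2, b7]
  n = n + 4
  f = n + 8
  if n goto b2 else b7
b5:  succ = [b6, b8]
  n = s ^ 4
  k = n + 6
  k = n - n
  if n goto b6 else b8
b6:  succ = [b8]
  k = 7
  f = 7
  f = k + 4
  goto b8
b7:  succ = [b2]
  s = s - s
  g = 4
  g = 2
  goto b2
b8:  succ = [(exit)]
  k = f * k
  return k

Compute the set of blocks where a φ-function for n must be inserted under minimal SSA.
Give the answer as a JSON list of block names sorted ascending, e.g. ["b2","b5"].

Answer: ["b2", "b7", "b8"]

Working:
idom tree: b1←b0 b2←b0 b3←b2 b4←b2 b5←b3 b6←b5 b7←b2 b8←b3
Join-block Dom:
  b2: preds {b0,b4,b7}: {b0} ∩ {b0,b2,b4} ∩ {b0,b2,b7} = {b0}; idom=b0
  b7: preds {b2,b4}: {b0,b2} ∩ {b0,b2,b4} = {b0,b2}; idom=b2
  b8: preds {b3,b5,b6}: {b0,b2,b3} ∩ {b0,b2,b3,b5} ∩ {b0,b2,b3,b5,b6} = {b0,b2,b3}; idom=b3

Frontier:
  b2←b0: walk · to b0
  b2←b4: walk b4→b2 to b0
  b2←b7: walk b7→b2 to b0
  b7←b2: walk · to b2
  b7←b4: walk b4 to b2
  b8←b3: walk · to b3
  b8←b5: walk b5 to b3
  b8←b6: walk b6→b5 to b3
  b0 → ∅
  b1 → ∅
  b2 → {b2}
  b3 → ∅
  b4 → {b2,b7}
  b5 → {b8}
  b6 → {b8}
  b7 → {b2}
  b8 → ∅

φ for n: defs {b2,b4,b5}
  DF⁺ = {b2,b7,b8}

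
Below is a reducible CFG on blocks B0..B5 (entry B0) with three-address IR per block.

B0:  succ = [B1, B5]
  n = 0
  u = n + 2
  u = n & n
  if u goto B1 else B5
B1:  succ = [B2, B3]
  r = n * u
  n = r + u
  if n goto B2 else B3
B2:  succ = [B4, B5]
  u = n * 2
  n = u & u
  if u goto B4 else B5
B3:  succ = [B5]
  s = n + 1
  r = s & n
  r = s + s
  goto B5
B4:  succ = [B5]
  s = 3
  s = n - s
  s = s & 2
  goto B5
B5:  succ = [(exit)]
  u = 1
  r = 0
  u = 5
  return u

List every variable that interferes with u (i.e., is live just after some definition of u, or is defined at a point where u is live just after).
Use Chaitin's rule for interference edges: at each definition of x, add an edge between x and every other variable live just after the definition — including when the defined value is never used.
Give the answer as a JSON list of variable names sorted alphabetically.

Per-block:
  B0 def {n,u} use ∅
  B1 def {n,r} use {n,u}
  B2 def {n,u} use {n}
  B3 def {r,s} use {n}
  B4 def {s} use {n}
  B5 def {r,u} use ∅

Backward fixpoint:
  B0: in=∅ out={n,u}
  B1: in={n,u} out={n}
  B2: in={n} out={n}
  B3: in={n} out=∅
  B4: in={n} out=∅
  B5: in=∅ out=∅

Interference:
  n: {s,u}
  r: {s,u}
  s: {n,r}
  u: {n,r}

N(u) = ["n", "r"]

Answer: ["n", "r"]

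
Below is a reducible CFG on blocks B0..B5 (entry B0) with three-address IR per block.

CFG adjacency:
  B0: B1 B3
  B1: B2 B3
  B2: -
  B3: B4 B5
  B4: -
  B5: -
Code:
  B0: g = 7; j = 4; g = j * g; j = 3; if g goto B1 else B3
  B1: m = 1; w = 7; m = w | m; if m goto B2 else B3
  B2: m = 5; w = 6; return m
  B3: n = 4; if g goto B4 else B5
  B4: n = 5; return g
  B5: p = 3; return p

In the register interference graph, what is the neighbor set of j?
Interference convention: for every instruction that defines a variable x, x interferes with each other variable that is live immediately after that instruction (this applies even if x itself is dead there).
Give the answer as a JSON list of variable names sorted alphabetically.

Answer: ["g"]

Analysis:
def/use:
  B0: {g,j} / ∅
  B1: {m,w} / ∅
  B2: {m,w} / ∅
  B3: {n} / {g}
  B4: {n} / {g}
  B5: {p} / ∅

Live sets:
  B0 li=∅ lo={g}
  B1 li={g} lo={g}
  B2 li=∅ lo=∅
  B3 li={g} lo={g}
  B4 li={g} lo=∅
  B5 li=∅ lo=∅

Interfere edges:
  g↔{j,m,n,w}
  j↔{g}
  m↔{g,w}
  n↔{g}
  p↔∅
  w↔{g,m}

N(j) = ["g"]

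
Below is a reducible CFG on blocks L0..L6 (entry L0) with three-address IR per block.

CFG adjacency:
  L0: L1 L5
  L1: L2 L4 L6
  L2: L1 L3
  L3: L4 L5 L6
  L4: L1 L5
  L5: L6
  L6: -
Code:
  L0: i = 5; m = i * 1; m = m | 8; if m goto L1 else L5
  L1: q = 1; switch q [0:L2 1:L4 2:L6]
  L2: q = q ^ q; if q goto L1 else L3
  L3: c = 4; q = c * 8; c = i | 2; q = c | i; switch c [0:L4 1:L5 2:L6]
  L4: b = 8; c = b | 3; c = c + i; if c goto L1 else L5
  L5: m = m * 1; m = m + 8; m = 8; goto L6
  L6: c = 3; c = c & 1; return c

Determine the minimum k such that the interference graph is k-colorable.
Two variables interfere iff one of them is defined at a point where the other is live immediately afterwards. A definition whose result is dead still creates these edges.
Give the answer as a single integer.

Per-block:
  L0: def={i,m} ue=∅
  L1: def={q} ue=∅
  L2: def={q} ue={q}
  L3: def={c,q} ue={i}
  L4: def={b,c} ue={i}
  L5: def={m} ue={m}
  L6: def={c} ue=∅

Backward fixpoint:
  L0 li=∅ lo={i,m}
  L1 li={i,m} lo={i,m,q}
  L2 li={i,m,q} lo={i,m}
  L3 li={i,m} lo={i,m}
  L4 li={i,m} lo={i,m}
  L5 li={m} lo=∅
  L6 li=∅ lo=∅

Interference:
  b: {i,m}
  c: {i,m,q}
  i: {b,c,m,q}
  m: {b,c,i,q}
  q: {c,i,m}

Colouring:
  lower bound: {c,i,m,q} mutually conflict ⇒ χ ≥ 4
  4-colouring: c0={i}  c1={m}  c2={b,c}  c3={q}
  χ = 4

Answer: 4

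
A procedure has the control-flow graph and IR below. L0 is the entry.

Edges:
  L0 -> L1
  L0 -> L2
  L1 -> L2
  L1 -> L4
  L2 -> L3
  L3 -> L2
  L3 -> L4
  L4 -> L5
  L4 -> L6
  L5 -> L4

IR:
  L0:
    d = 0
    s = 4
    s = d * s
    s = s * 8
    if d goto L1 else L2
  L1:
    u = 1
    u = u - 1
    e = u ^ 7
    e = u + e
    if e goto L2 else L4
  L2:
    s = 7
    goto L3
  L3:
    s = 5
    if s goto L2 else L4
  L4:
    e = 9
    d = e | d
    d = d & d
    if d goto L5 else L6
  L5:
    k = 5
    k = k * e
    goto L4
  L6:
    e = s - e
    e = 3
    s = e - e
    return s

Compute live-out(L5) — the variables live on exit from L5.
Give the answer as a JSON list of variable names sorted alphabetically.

Per-block:
  L0: def={d,s} ue=∅
  L1: def={e,u} ue=∅
  L2: def={s} ue=∅
  L3: def={s} ue=∅
  L4: def={d,e} ue={d}
  L5: def={k} ue={e}
  L6: def={e,s} ue={e,s}

Liveness:
  L0 li=∅ lo={d,s}
  L1 li={d,s} lo={d,s}
  L2 li={d} lo={d}
  L3 li={d} lo={d,s}
  L4 li={d,s} lo={d,e,s}
  L5 li={d,e,s} lo={d,s}
  L6 li={e,s} lo=∅

live-out(L5) = ["d", "s"]

Answer: ["d", "s"]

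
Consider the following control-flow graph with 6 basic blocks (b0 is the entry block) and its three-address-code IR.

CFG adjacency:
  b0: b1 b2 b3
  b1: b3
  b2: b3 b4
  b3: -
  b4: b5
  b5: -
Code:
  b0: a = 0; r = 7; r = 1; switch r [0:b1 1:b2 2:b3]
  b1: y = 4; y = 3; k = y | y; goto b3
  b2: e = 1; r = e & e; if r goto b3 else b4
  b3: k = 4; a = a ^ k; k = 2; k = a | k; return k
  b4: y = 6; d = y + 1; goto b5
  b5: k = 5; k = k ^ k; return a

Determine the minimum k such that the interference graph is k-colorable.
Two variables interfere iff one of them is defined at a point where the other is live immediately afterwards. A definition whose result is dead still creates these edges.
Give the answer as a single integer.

def/use:
  b0: {a,r} / ∅
  b1: {k,y} / ∅
  b2: {e,r} / ∅
  b3: {a,k} / {a}
  b4: {d,y} / ∅
  b5: {k} / {a}

Live sets:
  b0: in=∅ out={a}
  b1: in={a} out={a}
  b2: in={a} out={a}
  b3: in={a} out=∅
  b4: in={a} out={a}
  b5: in={a} out=∅

Interference:
  a — {d,e,k,r,y}
  d — {a}
  e — {a}
  k — {a}
  r — {a}
  y — {a}

Colouring:
  clique {a,d} ⇒ need ≥ 2
  assign a→c0 d→c1 e→c1 k→c1 r→c1 y→c1 — no edge inside a register ⇒ χ ≤ 2
  χ = 2

Answer: 2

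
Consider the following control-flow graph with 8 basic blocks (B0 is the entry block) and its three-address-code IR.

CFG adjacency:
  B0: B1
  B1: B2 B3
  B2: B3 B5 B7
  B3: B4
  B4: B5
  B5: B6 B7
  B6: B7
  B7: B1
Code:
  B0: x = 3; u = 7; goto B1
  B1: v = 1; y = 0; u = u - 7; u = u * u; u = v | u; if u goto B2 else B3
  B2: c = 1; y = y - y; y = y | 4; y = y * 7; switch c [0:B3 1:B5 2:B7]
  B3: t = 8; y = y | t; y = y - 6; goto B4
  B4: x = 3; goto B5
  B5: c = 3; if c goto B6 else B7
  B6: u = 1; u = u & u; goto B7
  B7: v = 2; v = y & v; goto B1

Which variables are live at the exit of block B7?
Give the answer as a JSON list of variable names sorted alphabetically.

Block summaries:
  B0: {u,x} / ∅
  B1: {u,v,y} / {u}
  B2: {c,y} / {y}
  B3: {t,y} / {y}
  B4: {x} / ∅
  B5: {c} / ∅
  B6: {u} / ∅
  B7: {v} / {y}

Backward fixpoint:
  B0 li=∅ lo={u}
  B1 li={u} lo={u,y}
  B2 li={u,y} lo={u,y}
  B3 li={u,y} lo={u,y}
  B4 li={u,y} lo={u,y}
  B5 li={u,y} lo={u,y}
  B6 li={y} lo={u,y}
  B7 li={u,y} lo={u}

live-out(B7) = ["u"]

Answer: ["u"]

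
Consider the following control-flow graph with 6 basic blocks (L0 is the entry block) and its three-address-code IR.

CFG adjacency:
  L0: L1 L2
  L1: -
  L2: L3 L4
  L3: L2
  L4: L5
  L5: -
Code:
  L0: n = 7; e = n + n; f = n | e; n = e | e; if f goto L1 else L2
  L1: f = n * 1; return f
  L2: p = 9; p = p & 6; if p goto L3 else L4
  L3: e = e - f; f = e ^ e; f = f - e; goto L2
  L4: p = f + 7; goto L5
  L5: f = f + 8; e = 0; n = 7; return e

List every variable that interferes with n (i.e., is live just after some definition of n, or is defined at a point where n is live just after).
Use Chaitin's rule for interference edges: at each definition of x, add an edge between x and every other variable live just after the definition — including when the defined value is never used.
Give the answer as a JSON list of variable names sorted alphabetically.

Answer: ["e", "f"]

Derivation:
Block summaries:
  L0 def {e,f,n} use ∅
  L1 def {f} use {n}
  L2 def {p} use ∅
  L3 def {e,f} use {e,f}
  L4 def {p} use {f}
  L5 def {e,f,n} use {f}

Liveness:
  L0 li=∅ lo={e,f,n}
  L1 li={n} lo=∅
  L2 li={e,f} lo={e,f}
  L3 li={e,f} lo={e,f}
  L4 li={f} lo={f}
  L5 li={f} lo=∅

Conflict graph:
  e — {f,n,p}
  f — {e,n,p}
  n — {e,f}
  p — {e,f}

N(n) = ["e", "f"]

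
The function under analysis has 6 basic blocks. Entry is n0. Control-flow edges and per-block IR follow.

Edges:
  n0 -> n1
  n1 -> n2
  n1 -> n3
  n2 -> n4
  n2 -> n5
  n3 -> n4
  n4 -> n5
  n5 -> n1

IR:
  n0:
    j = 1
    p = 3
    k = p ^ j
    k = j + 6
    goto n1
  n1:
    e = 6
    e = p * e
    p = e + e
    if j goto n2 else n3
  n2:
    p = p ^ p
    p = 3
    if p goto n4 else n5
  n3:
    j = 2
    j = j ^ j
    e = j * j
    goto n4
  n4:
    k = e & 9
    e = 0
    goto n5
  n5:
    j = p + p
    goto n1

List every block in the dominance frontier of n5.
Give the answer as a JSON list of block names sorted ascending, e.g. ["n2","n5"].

idom tree: n1←n0 n2←n1 n3←n1 n4←n1 n5←n1
Dom∩ at merges:
  n1: preds {n0,n5}: {n0} ∩ {n0,n1,n5} = {n0}; idom=n0
  n4: preds {n2,n3}: {n0,n1,n2} ∩ {n0,n1,n3} = {n0,n1}; idom=n1
  n5: preds {n2,n4}: {n0,n1,n2} ∩ {n0,n1,n4} = {n0,n1}; idom=n1

DF walk-up:
  join n1 pred n0: · stop@n0
  join n1 pred n5: n5→n1 stop@n0
  join n4 pred n2: n2 stop@n1
  join n4 pred n3: n3 stop@n1
  join n5 pred n2: n2 stop@n1
  join n5 pred n4: n4 stop@n1
  DF(n0)=∅
  DF(n1)={n1}
  DF(n2)={n4,n5}
  DF(n3)={n4}
  DF(n4)={n5}
  DF(n5)={n1}

DF(n5) = ["n1"]

Answer: ["n1"]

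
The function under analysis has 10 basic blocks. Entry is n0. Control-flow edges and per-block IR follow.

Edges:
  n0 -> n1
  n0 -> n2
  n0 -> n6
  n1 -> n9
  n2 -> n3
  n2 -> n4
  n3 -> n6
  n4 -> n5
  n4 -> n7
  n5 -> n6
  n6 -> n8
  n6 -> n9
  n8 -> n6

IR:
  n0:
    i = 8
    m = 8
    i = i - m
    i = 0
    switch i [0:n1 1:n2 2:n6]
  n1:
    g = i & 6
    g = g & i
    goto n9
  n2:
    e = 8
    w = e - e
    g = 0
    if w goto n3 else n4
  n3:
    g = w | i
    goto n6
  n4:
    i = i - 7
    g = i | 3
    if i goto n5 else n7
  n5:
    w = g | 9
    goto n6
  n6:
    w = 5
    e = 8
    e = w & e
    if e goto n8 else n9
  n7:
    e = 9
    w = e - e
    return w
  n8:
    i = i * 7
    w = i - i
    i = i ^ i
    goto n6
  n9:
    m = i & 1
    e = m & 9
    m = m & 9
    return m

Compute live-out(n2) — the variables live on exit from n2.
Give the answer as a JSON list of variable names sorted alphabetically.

Answer: ["i", "w"]

Analysis:
Per-block:
  n0 def {i,m} use ∅
  n1 def {g} use {i}
  n2 def {e,g,w} use ∅
  n3 def {g} use {i,w}
  n4 def {g,i} use {i}
  n5 def {w} use {g}
  n6 def {e,w} use ∅
  n7 def {e,w} use ∅
  n8 def {i,w} use {i}
  n9 def {e,m} use {i}

Liveness:
  n0: in=∅ out={i}
  n1: in={i} out={i}
  n2: in={i} out={i,w}
  n3: in={i,w} out={i}
  n4: in={i} out={g,i}
  n5: in={g,i} out={i}
  n6: in={i} out={i}
  n7: in=∅ out=∅
  n8: in={i} out={i}
  n9: in={i} out=∅

live-out(n2) = ["i", "w"]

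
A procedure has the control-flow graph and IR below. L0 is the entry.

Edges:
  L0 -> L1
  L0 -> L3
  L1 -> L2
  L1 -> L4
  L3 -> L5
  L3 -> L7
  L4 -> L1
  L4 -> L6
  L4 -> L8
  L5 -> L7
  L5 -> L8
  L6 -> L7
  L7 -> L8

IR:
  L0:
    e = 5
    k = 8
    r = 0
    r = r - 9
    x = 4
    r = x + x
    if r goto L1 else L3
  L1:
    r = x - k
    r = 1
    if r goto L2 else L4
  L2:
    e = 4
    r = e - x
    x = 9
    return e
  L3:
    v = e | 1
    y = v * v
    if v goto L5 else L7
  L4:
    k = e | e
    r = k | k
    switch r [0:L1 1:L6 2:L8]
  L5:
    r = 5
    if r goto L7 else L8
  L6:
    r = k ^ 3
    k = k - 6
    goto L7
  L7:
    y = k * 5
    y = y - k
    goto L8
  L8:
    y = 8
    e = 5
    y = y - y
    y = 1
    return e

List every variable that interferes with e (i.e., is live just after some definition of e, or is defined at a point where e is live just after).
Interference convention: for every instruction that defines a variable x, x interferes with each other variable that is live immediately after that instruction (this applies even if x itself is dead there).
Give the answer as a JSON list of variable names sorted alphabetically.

Answer: ["k", "r", "x", "y"]

Derivation:
Per-block:
  L0: {e,k,r,x} / ∅
  L1: {r} / {k,x}
  L2: {e,r,x} / {x}
  L3: {v,y} / {e}
  L4: {k,r} / {e}
  L5: {r} / ∅
  L6: {k,r} / {k}
  L7: {y} / {k}
  L8: {e,y} / ∅

Backward fixpoint:
  L0 li=∅ lo={e,k,x}
  L1 li={e,k,x} lo={e,x}
  L2 li={x} lo=∅
  L3 li={e,k} lo={k}
  L4 li={e,x} lo={e,k,x}
  L5 li={k} lo={k}
  L6 li={k} lo={k}
  L7 li={k} lo=∅
  L8 li=∅ lo=∅

Interference:
  e — {k,r,x,y}
  k — {e,r,v,x,y}
  r — {e,k,x}
  v — {k,y}
  x — {e,k,r}
  y — {e,k,v}

N(e) = ["k", "r", "x", "y"]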